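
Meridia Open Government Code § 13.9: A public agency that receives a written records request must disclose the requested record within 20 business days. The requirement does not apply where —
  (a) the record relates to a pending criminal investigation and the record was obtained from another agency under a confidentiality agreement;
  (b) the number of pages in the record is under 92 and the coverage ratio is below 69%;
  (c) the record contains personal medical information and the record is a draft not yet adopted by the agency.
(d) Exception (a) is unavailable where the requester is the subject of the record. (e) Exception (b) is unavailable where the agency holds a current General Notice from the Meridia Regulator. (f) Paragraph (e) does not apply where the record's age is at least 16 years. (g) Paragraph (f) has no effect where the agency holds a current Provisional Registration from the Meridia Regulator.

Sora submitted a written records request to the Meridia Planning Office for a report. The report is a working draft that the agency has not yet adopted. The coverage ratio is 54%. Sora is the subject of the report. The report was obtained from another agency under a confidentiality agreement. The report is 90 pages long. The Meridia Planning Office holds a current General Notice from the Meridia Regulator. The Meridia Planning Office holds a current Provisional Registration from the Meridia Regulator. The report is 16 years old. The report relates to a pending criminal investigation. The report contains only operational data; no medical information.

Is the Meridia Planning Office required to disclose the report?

Yes — the Meridia Planning Office must disclose the report.

Exception (a): the report relates to a pending investigation; the report was obtained under a confidentiality agreement — every condition holds. However, paragraph (d) must be considered: (d) is engaged — Sora is the subject of the report. So (a) is unavailable.
Exception (b)'s conditions are all satisfied: the number of pages in the record is 90, under the 92 limit; the coverage ratio is 54%, below the 69% limit. However, paragraphs (e)–(g) must be considered: (e) operates — a current General Notice is held. (f) would limit (e) — the record's age is 16 years, meeting the 16 years threshold — but (g) sets (f) aside: (g) operates against (f): a current Provisional Registration is held. Exception (b) does not apply.
Exception (c) does not apply: the report contains only operational data.
None of the exceptions is available; § 13.9 applies in full.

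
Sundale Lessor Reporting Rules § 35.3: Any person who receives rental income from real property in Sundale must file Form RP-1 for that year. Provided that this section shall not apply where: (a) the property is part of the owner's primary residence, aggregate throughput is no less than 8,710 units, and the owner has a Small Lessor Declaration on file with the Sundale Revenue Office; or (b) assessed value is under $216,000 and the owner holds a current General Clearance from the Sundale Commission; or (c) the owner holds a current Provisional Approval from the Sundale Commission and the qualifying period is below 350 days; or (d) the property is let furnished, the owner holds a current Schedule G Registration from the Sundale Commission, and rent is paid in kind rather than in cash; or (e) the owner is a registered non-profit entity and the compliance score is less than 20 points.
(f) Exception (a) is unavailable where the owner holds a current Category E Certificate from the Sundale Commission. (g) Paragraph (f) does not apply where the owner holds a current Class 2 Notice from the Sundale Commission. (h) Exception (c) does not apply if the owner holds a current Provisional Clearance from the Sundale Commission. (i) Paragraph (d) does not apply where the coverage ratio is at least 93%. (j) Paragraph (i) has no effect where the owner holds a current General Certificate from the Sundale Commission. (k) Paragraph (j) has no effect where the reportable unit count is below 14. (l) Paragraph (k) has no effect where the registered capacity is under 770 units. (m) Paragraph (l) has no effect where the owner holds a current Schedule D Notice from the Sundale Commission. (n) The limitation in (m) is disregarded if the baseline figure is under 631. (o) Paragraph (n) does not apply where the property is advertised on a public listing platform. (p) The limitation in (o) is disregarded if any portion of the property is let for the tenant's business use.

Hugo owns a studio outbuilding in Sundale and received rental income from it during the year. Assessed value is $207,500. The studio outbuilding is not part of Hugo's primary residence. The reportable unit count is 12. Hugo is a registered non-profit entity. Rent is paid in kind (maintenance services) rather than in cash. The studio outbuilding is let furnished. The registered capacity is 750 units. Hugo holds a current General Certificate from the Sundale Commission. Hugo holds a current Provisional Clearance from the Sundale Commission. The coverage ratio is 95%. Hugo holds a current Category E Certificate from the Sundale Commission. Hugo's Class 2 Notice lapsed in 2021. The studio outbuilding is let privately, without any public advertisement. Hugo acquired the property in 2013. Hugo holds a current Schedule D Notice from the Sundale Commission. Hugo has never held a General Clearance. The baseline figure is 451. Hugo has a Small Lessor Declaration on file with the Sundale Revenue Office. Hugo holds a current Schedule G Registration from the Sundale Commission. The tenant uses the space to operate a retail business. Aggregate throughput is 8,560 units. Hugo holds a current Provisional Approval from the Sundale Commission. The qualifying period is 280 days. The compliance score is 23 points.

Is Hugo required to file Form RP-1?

No — exception (d) applies; Hugo is not required to file Form RP-1.

Exception (a) fails — the studio outbuilding is not part of the primary residence.
Exception (b) requires that the owner holds a current General Clearance from the Sundale Commission; but there is no General Clearance in force, so (b) is unavailable.
Exception (c) is satisfied on its face — a current Provisional Approval is held; the qualifying period is 280 days, below the 350 days limit. Turning to paragraph (h): (h) operates against (c): a current Provisional Clearance is held. (c) is therefore removed.
Exception (d)'s conditions are all satisfied: the property is let furnished; a current Schedule G Registration is held; rent is paid in kind. Considering the limiting provisions: (i) is triggered (the coverage ratio is 95%, meeting the 93% threshold), but is itself disapplied by (j): (j) operates against (i): a current General Certificate is held. (k) would limit (j) — the reportable unit count is 12, below the 14 limit — but (l) sets (k) aside: (l) is triggered — the registered capacity is 750 units, under the 770 units limit. (m) is triggered (a current Schedule D Notice is held), but is itself disapplied by (n): (n) is engaged — the baseline figure is 451, under the 631 limit. (o), which would lift (n), is not engaged — the property is let privately without advertisement. Exception (d) stands.
Exception (e) requires that the compliance score is less than 20 points; but the compliance score is 23 points, not less than 20 points, so (e) is unavailable.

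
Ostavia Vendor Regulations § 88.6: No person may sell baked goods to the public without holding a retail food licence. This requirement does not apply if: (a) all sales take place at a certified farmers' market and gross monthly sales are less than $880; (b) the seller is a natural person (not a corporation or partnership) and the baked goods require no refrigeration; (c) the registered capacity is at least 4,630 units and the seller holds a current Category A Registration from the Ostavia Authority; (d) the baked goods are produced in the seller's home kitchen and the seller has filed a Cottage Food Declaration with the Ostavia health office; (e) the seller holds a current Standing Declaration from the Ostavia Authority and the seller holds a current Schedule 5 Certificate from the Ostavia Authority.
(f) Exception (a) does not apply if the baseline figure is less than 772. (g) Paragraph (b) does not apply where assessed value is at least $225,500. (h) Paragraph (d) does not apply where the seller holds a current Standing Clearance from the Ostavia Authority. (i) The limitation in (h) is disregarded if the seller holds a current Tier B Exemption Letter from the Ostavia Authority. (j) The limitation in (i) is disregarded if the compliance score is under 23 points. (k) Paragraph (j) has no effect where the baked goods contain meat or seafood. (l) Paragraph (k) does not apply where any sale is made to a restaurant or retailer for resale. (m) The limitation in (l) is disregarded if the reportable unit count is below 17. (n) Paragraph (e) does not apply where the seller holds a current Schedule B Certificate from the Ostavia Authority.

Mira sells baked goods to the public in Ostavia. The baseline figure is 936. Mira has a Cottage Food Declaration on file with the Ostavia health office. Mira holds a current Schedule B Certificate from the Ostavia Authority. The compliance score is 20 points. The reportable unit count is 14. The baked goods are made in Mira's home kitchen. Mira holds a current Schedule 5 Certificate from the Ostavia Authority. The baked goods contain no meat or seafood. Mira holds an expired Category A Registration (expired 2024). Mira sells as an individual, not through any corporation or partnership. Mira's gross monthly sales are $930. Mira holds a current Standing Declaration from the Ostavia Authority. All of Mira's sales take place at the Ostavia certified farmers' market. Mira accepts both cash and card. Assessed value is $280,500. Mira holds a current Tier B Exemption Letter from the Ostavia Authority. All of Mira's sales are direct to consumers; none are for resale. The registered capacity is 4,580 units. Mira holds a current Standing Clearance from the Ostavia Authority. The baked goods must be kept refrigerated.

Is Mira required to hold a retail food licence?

Yes — Mira must hold a retail food licence.

Exception (a) does not apply: gross monthly sales are $930, not less than $880.
Exception (b) fails — the baked goods require refrigeration.
Exception (c) requires that the registered capacity is at least 4,630 units; but the registered capacity is 4,580 units, short of 4,630 units, so (c) is unavailable.
Exception (d) is satisfied on its face — the baked goods are home-kitchen produced; a Cottage Food Declaration is on file. But: (h) applies — a current Standing Clearance is held. (i) operates (a current Tier B Exemption Letter is held), but is displaced by (j): (j) operates against (i): the compliance score is 20 points, under the 23 points limit. (k), which would lift (j), does not operate here — the baked goods contain no meat or seafood. Exception (d) does not apply.
Exception (e)'s conditions are all satisfied: a current Standing Declaration is held; a current Schedule 5 Certificate is held. However, paragraph (n) must be considered: (n) is engaged — a current Schedule B Certificate is held. (e) is therefore removed.
None of the exceptions is available; § 88.6 applies in full.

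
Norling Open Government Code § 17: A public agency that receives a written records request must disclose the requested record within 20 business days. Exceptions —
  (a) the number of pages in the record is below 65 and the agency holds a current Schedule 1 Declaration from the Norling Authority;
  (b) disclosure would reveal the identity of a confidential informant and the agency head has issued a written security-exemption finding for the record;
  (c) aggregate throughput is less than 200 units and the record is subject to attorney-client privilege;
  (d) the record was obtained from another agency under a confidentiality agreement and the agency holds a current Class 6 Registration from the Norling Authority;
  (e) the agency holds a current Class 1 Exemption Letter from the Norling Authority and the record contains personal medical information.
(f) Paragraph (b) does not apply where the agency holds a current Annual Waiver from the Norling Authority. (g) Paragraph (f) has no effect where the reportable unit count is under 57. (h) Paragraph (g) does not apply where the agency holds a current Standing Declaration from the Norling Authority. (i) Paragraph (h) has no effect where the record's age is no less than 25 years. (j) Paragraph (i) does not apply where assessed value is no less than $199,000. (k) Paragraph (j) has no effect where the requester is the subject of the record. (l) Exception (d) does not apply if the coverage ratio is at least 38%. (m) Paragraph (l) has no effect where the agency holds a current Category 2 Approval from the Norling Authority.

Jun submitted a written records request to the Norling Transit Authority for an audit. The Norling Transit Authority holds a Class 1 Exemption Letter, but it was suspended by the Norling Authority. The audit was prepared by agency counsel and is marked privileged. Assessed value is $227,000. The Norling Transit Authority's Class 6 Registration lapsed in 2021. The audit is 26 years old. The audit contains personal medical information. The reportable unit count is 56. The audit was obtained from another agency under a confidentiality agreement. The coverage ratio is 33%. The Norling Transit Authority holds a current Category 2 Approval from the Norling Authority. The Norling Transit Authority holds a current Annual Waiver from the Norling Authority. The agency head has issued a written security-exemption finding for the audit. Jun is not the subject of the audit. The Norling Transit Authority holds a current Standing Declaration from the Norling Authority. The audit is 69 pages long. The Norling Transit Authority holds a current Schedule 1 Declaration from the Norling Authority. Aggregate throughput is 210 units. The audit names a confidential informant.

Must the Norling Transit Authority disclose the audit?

Yes — the Norling Transit Authority must disclose the audit.

Exception (a) requires that the number of pages in the record is below 65; but the number of pages in the record is 69, not below 65, so (a) is unavailable.
Exception (b): the audit names a confidential informant; a written security-exemption finding has been issued — every condition holds. Turning to paragraphs (f)–(k): (f) operates against (b): a current Annual Waiver is held. (g) would limit (f) — the reportable unit count is 56, under the 57 limit — but (h) sets (g) aside: (h) operates against (g): a current Standing Declaration is held. (i) would limit (h) — the record's age is 26 years, meeting the 25 years threshold — but (j) sets (i) aside: (j) is triggered — assessed value is $227,000, meeting the $199,000 threshold. (k) does not operate here (Jun is not the subject of the audit), so (j) stands. Exception (b) does not apply.
Exception (c) requires that aggregate throughput is less than 200 units; but aggregate throughput is 210 units, not less than 200 units, so (c) is unavailable.
Exception (d) requires that the agency holds a current Class 6 Registration from the Norling Authority; but the Class 6 Registration is not current, so (d) is unavailable.
Exception (e) requires that the agency holds a current Class 1 Exemption Letter from the Norling Authority; but the Class 1 Exemption Letter is not current, so (e) is unavailable.
Every exception is unavailable, so the rule governs.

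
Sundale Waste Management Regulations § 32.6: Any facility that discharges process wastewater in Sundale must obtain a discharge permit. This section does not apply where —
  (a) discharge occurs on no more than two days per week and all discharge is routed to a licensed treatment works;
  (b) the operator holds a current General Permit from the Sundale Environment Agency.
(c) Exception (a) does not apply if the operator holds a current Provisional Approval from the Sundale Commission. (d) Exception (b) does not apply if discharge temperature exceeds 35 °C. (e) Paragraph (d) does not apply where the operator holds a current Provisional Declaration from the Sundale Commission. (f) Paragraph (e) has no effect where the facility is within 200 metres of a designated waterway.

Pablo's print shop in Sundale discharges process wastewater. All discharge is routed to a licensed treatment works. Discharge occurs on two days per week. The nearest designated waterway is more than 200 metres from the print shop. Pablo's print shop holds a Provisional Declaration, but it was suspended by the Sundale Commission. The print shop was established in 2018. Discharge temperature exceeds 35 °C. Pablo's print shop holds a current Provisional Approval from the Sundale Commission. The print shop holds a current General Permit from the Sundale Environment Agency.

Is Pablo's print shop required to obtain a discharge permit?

Exception (a): discharge occurs on no more than two days per week; discharge is routed to a licensed treatment works — every condition holds. Turning to paragraph (c): (c) operates — a current Provisional Approval is held. So (a) is unavailable.
Exception (b) is satisfied on its face — a current General Permit is held. But: (d) operates against (b): discharge temperature exceeds 35 °C. (e) is not triggered (the Provisional Declaration is not current), so (d) stands. So (b) is unavailable.
None of the exceptions is available; § 32.6 applies in full.

Yes — Pablo's print shop must obtain a discharge permit.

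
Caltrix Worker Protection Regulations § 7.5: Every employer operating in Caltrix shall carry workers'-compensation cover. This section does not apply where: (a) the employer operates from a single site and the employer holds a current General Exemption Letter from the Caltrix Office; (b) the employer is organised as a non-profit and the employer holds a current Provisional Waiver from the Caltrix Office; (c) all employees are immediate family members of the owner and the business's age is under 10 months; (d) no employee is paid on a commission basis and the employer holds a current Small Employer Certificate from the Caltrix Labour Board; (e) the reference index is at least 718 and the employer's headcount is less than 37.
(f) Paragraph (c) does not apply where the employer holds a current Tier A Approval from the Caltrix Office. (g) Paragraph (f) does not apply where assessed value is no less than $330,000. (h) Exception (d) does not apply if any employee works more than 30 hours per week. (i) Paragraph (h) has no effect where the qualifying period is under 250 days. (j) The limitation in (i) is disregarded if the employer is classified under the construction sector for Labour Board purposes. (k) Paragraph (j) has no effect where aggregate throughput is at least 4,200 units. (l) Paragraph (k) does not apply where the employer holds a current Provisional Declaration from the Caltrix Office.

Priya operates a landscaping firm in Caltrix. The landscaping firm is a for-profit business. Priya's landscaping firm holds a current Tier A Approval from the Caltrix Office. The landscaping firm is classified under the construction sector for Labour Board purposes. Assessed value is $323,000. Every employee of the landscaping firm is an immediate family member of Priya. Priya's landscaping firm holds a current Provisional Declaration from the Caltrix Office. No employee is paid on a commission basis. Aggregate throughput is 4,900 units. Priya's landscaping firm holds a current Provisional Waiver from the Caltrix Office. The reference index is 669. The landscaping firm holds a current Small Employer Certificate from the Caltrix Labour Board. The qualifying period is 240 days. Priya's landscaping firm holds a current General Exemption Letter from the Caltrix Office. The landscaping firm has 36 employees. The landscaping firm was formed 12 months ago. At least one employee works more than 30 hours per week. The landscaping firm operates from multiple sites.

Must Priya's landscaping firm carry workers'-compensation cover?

Yes — Priya's landscaping firm must carry workers'-compensation cover.

Exception (a) does not apply: the employer operates from multiple sites.
Exception (b) requires that the employer is organised as a non-profit; but the employer is for-profit, so (b) is unavailable.
Exception (c) requires that the business's age is under 10 months; but the business's age is 12 months, not under 10 months, so (c) is unavailable.
Exception (d): no employee is paid on commission; a current Small Employer Certificate is held — every condition holds. However, paragraphs (h)–(l) must be considered: (h) operates against (d): at least one employee exceeds 30 hours/week. (i) would limit (h) — the qualifying period is 240 days, under the 250 days limit — but (j) sets (i) aside: (j) operates against (i): the landscaping firm is classified under the construction sector. (k) would limit (j) — aggregate throughput is 4,900 units, meeting the 4,200 units threshold — but (l) sets (k) aside: (l) operates against (k): a current Provisional Declaration is held. Exception (d) does not apply.
Exception (e) requires that the reference index is at least 718; but the reference index is 669, short of 718, so (e) is unavailable.
No exception displaces § 7.5.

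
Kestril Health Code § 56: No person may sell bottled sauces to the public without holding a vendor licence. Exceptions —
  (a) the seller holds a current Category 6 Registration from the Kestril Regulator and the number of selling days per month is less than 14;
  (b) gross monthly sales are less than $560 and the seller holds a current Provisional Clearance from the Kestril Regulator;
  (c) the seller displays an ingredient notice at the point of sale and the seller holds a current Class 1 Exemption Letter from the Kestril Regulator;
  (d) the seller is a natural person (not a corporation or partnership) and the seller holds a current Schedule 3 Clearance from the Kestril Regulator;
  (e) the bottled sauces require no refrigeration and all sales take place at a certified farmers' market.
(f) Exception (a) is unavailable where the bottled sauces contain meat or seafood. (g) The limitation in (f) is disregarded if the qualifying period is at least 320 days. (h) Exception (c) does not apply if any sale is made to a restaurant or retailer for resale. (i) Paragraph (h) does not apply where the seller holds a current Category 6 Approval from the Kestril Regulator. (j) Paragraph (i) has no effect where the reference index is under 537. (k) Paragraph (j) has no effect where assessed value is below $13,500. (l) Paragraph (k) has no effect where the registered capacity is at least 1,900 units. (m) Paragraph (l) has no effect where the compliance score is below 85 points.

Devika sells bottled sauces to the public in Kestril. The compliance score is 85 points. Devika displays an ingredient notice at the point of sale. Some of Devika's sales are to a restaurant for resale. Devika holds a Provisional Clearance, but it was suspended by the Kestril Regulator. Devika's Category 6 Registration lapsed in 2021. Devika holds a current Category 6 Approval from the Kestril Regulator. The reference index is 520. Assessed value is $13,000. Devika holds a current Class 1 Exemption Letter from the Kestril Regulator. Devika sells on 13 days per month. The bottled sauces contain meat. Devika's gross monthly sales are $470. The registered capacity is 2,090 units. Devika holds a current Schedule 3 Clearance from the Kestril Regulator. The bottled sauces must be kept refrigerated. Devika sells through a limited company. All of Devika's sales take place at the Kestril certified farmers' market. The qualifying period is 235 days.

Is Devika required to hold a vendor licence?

Exception (a) requires that the seller holds a current Category 6 Registration from the Kestril Regulator; but no current Category 6 Registration is held, so (a) is unavailable.
Exception (b) requires that the seller holds a current Provisional Clearance from the Kestril Regulator; but the Provisional Clearance is not current, so (b) is unavailable.
Exception (c): an ingredient notice is displayed; a current Class 1 Exemption Letter is held — every condition holds. However, paragraphs (h)–(m) must be considered: (h) operates — some sales are to a restaurant for resale. (i) is triggered (a current Category 6 Approval is held), but is overridden by (j): (j) operates against (i): the reference index is 520, under the 537 limit. (k) would limit (j) — assessed value is $13,000, below the $13,500 limit — but (l) sets (k) aside: (l) operates against (k): the registered capacity is 2,090 units, meeting the 1,900 units threshold. (m) is inapplicable (the compliance score is 85 points, not below 85 points), so (l) stands. (c) is therefore removed.
Exception (d) fails — the seller operates through a limited company.
Exception (e) fails — the bottled sauces require refrigeration.
Every exception is unavailable, so the rule governs.

Yes — Devika must hold a vendor licence.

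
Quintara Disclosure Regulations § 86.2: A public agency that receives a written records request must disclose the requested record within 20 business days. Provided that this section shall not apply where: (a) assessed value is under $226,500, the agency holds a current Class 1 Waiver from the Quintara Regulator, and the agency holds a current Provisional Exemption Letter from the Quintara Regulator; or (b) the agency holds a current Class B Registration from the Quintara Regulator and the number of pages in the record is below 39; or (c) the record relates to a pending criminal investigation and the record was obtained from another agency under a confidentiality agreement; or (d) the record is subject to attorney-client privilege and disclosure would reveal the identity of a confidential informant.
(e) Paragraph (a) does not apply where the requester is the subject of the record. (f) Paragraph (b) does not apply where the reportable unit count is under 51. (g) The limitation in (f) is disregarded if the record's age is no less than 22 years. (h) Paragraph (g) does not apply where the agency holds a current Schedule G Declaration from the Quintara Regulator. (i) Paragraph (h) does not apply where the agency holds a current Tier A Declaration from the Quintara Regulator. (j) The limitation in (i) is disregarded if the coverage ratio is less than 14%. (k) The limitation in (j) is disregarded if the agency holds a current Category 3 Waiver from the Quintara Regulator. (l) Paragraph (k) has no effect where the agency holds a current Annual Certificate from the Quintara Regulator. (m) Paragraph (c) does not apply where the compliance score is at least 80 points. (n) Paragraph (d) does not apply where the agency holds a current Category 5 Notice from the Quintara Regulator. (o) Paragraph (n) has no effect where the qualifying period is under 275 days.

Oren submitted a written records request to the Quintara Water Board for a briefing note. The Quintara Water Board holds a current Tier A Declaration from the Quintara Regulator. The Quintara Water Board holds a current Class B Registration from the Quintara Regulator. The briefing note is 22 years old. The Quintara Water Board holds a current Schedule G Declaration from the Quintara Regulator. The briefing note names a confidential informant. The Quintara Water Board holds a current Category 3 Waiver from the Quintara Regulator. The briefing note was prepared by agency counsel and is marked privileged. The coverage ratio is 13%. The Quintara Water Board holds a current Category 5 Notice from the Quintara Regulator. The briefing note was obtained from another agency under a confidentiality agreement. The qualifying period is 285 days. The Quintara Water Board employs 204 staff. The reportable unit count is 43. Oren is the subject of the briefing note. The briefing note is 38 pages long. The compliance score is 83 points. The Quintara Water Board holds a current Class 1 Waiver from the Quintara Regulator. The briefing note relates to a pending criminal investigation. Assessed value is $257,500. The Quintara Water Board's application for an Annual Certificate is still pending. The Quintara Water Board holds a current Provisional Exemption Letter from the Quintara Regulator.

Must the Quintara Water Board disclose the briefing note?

Exception (a) fails — assessed value is $257,500, not under $226,500.
All of (b)'s requirements are met (a current Class B Registration is held; the number of pages in the record is 38, below the 39 limit). As to paragraphs (f)–(l): (f) applies (the reportable unit count is 43, under the 51 limit), but yields to (g): (g) is engaged — the record's age is 22 years, meeting the 22 years threshold. (h) operates (a current Schedule G Declaration is held), but is set aside by (i): (i) operates against (h): a current Tier A Declaration is held. (j) would limit (i) — the coverage ratio is 13%, less than the 14% limit — but (k) sets (j) aside: (k) operates against (j): a current Category 3 Waiver is held. (l) does not operate here (there is no Annual Certificate in force), so (k) stands. Exception (b) stands.
Exception (c) is satisfied on its face — the briefing note relates to a pending investigation; the briefing note was obtained under a confidentiality agreement. But: (m) applies — the compliance score is 83 points, meeting the 80 points threshold. So (c) is unavailable.
Exception (d) is satisfied on its face — the briefing note is privileged; the briefing note names a confidential informant. But: (n) operates — a current Category 5 Notice is held. (o), which would lift (n), is not engaged — the qualifying period is 285 days, not under 275 days. (d) is therefore removed.

No — exception (b) applies; the Quintara Water Board is not required to disclose the briefing note.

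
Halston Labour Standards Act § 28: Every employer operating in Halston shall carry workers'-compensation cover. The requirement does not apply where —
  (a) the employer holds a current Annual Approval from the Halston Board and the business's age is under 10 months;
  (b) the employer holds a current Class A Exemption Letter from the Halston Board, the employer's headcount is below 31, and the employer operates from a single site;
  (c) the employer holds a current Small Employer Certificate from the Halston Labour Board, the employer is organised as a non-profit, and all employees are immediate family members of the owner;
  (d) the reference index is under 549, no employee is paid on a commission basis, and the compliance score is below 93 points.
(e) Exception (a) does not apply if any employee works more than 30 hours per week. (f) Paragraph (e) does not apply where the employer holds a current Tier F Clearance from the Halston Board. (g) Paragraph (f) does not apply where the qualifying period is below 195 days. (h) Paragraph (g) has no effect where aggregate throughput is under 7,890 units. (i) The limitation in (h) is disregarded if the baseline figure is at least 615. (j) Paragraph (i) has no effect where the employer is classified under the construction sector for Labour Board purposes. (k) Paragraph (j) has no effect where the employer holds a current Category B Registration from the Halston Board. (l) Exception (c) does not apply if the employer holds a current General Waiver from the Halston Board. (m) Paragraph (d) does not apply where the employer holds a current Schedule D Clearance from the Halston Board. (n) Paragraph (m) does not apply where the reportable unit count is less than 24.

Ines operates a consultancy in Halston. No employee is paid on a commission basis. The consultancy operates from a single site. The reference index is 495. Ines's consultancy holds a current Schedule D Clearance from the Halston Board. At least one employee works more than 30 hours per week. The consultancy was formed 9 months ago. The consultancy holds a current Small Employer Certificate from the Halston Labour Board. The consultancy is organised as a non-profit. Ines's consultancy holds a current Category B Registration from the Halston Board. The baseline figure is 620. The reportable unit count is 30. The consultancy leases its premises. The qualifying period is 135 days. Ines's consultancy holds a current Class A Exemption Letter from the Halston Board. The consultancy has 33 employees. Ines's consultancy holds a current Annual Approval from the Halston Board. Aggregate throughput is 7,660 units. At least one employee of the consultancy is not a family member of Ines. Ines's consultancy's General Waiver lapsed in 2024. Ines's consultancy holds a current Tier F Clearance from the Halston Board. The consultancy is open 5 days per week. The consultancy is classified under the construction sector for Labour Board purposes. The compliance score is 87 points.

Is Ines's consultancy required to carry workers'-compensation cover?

Exception (a): a current Annual Approval is held; the business's age is 9 months, under the 10 months limit — every condition holds. But: (e) operates against (a): at least one employee exceeds 30 hours/week. (f) would limit (e) — a current Tier F Clearance is held — but (g) sets (f) aside: (g) operates against (f): the qualifying period is 135 days, below the 195 days limit. (h) would limit (g) — aggregate throughput is 7,660 units, under the 7,890 units limit — but (i) sets (h) aside: (i) operates — the baseline figure is 620, meeting the 615 threshold. (j) is triggered (the consultancy is classified under the construction sector), but is set aside by (k): (k) operates against (j): a current Category B Registration is held. (a) is therefore removed.
Exception (b) does not apply: the employer's headcount is 33, not below 31.
Exception (c) fails — at least one employee is not a family member.
All of (d)'s requirements are met (the reference index is 495, under the 549 limit; no employee is paid on commission; the compliance score is 87 points, below the 93 points limit). But: (m) operates against (d): a current Schedule D Clearance is held. (n), which would lift (m), is not triggered — the reportable unit count is 30, not less than 24. (d) is therefore removed.
None of the exceptions is available; § 28 applies in full.

Yes — Ines's consultancy must carry workers'-compensation cover.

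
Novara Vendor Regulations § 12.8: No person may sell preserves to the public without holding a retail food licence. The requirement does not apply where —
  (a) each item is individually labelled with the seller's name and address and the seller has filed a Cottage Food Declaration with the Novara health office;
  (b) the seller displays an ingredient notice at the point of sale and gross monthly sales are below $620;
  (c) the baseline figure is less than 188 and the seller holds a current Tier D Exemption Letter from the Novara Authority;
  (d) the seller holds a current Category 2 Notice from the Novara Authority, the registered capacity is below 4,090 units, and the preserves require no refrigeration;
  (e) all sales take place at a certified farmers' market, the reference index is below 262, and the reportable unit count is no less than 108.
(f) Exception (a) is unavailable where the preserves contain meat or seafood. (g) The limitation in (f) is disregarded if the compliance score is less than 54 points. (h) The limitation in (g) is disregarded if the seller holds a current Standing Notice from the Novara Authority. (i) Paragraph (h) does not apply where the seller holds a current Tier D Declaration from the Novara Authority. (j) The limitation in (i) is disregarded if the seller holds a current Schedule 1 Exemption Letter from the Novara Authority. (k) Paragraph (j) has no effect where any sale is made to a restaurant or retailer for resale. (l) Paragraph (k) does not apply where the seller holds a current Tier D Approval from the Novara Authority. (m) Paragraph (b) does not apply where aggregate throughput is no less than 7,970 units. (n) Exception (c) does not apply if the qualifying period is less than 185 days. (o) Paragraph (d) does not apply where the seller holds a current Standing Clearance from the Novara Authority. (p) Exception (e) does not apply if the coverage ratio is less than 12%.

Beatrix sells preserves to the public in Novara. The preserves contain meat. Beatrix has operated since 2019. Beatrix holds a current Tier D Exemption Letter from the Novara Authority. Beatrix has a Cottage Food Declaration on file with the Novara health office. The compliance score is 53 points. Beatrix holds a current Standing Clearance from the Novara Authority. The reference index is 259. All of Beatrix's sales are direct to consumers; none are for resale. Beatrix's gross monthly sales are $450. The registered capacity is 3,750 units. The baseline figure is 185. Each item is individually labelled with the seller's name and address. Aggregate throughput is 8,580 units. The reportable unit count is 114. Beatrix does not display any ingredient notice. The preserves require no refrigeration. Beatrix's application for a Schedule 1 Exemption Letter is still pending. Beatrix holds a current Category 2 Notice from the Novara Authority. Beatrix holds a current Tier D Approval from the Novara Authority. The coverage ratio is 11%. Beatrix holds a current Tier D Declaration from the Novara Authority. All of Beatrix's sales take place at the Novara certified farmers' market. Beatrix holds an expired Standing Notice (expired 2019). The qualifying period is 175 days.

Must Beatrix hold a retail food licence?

No — exception (a) applies; Beatrix is not required to hold a retail food licence.

All of (a)'s requirements are met (items are individually labelled; a Cottage Food Declaration is on file). As to paragraphs (f)–(l): (f) would limit (a) — the preserves contain meat — but (g) sets (f) aside: (g) operates against (f): the compliance score is 53 points, less than the 54 points limit. (h), which would lift (g), is inapplicable — there is no Standing Notice in force. So (a) applies.
Exception (b) fails — no ingredient notice is displayed.
Exception (c)'s conditions are all satisfied: the baseline figure is 185, less than the 188 limit; a current Tier D Exemption Letter is held. However, paragraph (n) must be considered: (n) operates against (c): the qualifying period is 175 days, less than the 185 days limit. Exception (c) does not apply.
Exception (d)'s conditions are all satisfied: a current Category 2 Notice is held; the registered capacity is 3,750 units, below the 4,090 units limit; the preserves are shelf-stable. But: (o) operates against (d): a current Standing Clearance is held. (d) is therefore removed.
Exception (e): all sales are at a certified farmers' market; the reference index is 259, below the 262 limit; the reportable unit count is 114, meeting the 108 threshold — every condition holds. However, paragraph (p) must be considered: (p) operates against (e): the coverage ratio is 11%, less than the 12% limit. (e) is therefore removed.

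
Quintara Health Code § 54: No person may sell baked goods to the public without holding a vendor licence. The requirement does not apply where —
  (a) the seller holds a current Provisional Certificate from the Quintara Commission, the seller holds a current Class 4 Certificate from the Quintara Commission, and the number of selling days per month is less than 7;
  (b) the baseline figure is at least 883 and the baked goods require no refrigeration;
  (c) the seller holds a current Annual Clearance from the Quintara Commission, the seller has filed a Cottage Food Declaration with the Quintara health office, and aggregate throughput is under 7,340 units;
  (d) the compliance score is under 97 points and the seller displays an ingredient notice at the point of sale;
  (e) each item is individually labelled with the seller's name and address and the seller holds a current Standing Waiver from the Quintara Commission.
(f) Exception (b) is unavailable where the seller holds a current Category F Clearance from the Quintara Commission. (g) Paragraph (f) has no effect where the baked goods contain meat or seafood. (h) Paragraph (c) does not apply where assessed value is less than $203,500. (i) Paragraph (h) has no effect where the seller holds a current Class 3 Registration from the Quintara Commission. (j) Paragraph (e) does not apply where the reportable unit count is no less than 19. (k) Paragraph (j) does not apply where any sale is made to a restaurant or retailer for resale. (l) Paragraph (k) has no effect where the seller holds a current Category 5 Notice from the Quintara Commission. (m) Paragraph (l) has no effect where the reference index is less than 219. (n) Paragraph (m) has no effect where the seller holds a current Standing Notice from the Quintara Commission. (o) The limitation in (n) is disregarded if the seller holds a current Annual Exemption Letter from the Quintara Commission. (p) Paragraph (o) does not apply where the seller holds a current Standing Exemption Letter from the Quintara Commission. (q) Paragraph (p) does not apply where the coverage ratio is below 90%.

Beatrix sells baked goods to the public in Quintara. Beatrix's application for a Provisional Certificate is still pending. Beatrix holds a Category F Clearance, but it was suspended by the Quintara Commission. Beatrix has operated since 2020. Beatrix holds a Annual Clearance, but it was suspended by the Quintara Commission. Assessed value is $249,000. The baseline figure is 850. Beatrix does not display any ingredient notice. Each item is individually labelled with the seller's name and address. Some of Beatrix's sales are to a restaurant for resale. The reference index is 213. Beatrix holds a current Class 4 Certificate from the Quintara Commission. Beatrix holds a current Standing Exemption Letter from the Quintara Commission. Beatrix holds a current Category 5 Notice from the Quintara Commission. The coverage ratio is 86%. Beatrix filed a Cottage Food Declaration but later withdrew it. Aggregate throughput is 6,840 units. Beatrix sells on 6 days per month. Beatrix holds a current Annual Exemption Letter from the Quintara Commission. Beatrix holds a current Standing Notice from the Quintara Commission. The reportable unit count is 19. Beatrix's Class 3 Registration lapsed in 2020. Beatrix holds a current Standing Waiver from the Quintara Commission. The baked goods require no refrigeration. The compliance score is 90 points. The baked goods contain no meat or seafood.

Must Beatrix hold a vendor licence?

Exception (a) does not apply: no current Provisional Certificate is held.
Exception (b) does not apply: the baseline figure is 850, short of 883.
Exception (c) does not apply: there is no Annual Clearance in force.
Exception (d) does not apply: no ingredient notice is displayed.
Exception (e) is satisfied on its face — items are individually labelled; a current Standing Waiver is held. As to paragraphs (j)–(q): (j) is triggered (the reportable unit count is 19, meeting the 19 threshold), but is displaced by (k): (k) operates against (j): some sales are to a restaurant for resale. (l) is engaged (a current Category 5 Notice is held), but is overridden by (m): (m) is engaged — the reference index is 213, less than the 219 limit. (n) is triggered (a current Standing Notice is held), but yields to (o): (o) operates against (n): a current Annual Exemption Letter is held. (p) is engaged (a current Standing Exemption Letter is held), but is overridden by (q): (q) operates against (p): the coverage ratio is 86%, below the 90% limit. So (e) applies.

No — exception (e) applies; Beatrix is not required to hold a vendor licence.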